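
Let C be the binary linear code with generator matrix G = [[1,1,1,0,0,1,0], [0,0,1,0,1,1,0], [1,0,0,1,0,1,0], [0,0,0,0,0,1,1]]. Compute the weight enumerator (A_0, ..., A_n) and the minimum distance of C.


Weight distribution: A_0 = 1, A_2 = 1, A_3 = 6, A_4 = 5, A_5 = 2, A_6 = 1. Minimum distance d = 2.

Enumerate all 2^4 = 16 messages m ∈ F_2^4.
For each, compute codeword c = mG in F_2^7, then tally its weight.
  m = 0000 → c = 0000000, weight = 0.
  m = 1000 → c = 1110010, weight = 4.
  m = 0100 → c = 0010110, weight = 3.
  m = 1100 → c = 1100100, weight = 3.
  m = 0010 → c = 1001010, weight = 3.
  m = 1010 → c = 0111000, weight = 3.
  m = 0110 → c = 1011100, weight = 4.
  m = 1110 → c = 0101110, weight = 4.
  m = 0001 → c = 0000011, weight = 2.
  m = 1001 → c = 1110001, weight = 4.
  m = 0101 → c = 0010101, weight = 3.
  m = 1101 → c = 1100111, weight = 5.
  m = 0011 → c = 1001001, weight = 3.
  m = 1011 → c = 0111011, weight = 5.
  m = 0111 → c = 1011111, weight = 6.
  m = 1111 → c = 0101101, weight = 4.
Tally weights:
  weight 0: 1 codewords.
  weight 2: 1 codewords.
  weight 3: 6 codewords.
  weight 4: 5 codewords.
  weight 5: 2 codewords.
  weight 6: 1 codewords.
Minimum distance d = smallest w > 0 with A_w > 0 = 2.
Sanity: Σ A_w = 16 = 2^4 = 16 ✓.


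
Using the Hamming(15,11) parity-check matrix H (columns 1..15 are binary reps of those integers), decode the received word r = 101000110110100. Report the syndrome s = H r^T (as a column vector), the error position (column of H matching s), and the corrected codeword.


s = (0, 0, 0, 1)^T, error position = 1, corrected codeword c = 001000110110100

Compute s = H r^T mod 2 one row at a time:
  s_1 = 1 + 0 + 1 + 1 + 0 + 1 + 0 + 0 = 4 ≡ 0 (mod 2).
  s_2 = 0 + 0 + 0 + 1 + 0 + 1 + 0 + 0 = 2 ≡ 0 (mod 2).
  s_3 = 0 + 1 + 0 + 1 + 1 + 1 + 0 + 0 = 4 ≡ 0 (mod 2).
  s_4 = 1 + 1 + 0 + 1 + 0 + 1 + 1 + 0 = 5 ≡ 1 (mod 2).
s = (0, 0, 0, 1)^T — this equals column 1 of H (binary 0001), so error is at position 1.
Correct: flip bit 1 of r = 101000110110100 to get c = 001000110110100.


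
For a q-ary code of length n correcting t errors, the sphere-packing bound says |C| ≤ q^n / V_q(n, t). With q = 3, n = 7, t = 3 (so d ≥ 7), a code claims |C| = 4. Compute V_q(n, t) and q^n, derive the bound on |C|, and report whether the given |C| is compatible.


V_q(n, t) = 379, q^n = 2187, Hamming bound = 5, |C| = 4 ≤ bound (satisfied).

Step 1: Compute V_q(n, t) = Σ_{j=0}^3 C(n, j) (q−1)^j.
  j = 0: C(7,0)·(2)^0 = 1·1 = 1.
  j = 1: C(7,1)·(2)^1 = 7·2 = 14.
  j = 2: C(7,2)·(2)^2 = 21·4 = 84.
  j = 3: C(7,3)·(2)^3 = 35·8 = 280.
  V_q(n, t) = 1 + 14 + 84 + 280 = 379.
Step 2: q^n = 3^7 = 2187.
Step 3: Hamming bound ⌊q^n / V_q(n,t)⌋ = ⌊2187/379⌋ = 5.
Step 4: Compare |C| = 4 to 5: satisfied.
The claimed |C| lies below the Hamming bound.


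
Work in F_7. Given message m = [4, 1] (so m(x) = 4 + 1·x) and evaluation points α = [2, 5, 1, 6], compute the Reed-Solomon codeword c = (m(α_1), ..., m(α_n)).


c = [6, 2, 5, 3]

Message polynomial: m(x) = 4 + 1·x (mod 7).
For each evaluation point α_i, compute m(α_i) mod 7:
  α_1 = 2: Horner steps 1 → 6, so m(2) = 6.
  α_2 = 5: Horner steps 1 → 2, so m(5) = 2.
  α_3 = 1: Horner steps 1 → 5, so m(1) = 5.
  α_4 = 6: Horner steps 1 → 3, so m(6) = 3.
Codeword c = [6, 2, 5, 3] ∈ F_7^4.


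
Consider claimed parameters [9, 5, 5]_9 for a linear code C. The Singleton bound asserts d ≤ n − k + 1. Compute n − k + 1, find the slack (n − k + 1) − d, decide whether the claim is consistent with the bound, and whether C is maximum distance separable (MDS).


Singleton RHS = n − k + 1 = 5, slack = 0, bound satisfied, MDS.

Singleton bound: d ≤ n − k + 1.
Here n = 9, k = 5, so n − k + 1 = 5.
Given d = 5, check d ≤ 5: YES.
Slack = (n − k + 1) − d = 0.
The code is MDS (slack = 0).
Description: the claimed parameters are [9, 5, 5]_9; such a code would be MDS (meets Singleton bound).


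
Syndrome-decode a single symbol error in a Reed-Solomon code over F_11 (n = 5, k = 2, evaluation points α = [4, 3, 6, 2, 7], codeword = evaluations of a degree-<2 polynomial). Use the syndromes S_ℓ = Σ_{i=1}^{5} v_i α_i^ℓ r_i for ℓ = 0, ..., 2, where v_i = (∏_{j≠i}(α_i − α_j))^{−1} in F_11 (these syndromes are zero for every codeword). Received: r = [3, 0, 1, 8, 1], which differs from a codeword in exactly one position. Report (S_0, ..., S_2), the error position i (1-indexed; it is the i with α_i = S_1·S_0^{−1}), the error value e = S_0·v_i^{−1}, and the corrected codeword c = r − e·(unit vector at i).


S = (4, 2, 1), error at position 3, error magnitude e = 3, c = [3, 0, 9, 8, 1].

Step 1: column multipliers v_i = (∏_{j≠i}(α_i − α_j))^{−1} mod 11.
  i = 1 (α = 4): (4−3)(4−6)(4−2)(4−7) = 1·(−2)·2·(−3) = 12 ≡ 1, so v_1 = 1^{−1} = 1 (mod 11).
  i = 2 (α = 3): (3−4)(3−6)(3−2)(3−7) = (−1)·(−3)·1·(−4) = −12 ≡ 10, so v_2 = 10^{−1} = 10 (mod 11).
  i = 3 (α = 6): (6−4)(6−3)(6−2)(6−7) = 2·3·4·(−1) = −24 ≡ 9, so v_3 = 9^{−1} = 5 (mod 11).
  i = 4 (α = 2): (2−4)(2−3)(2−6)(2−7) = (−2)·(−1)·(−4)·(−5) = 40 ≡ 7, so v_4 = 7^{−1} = 8 (mod 11).
  i = 5 (α = 7): (7−4)(7−3)(7−6)(7−2) = 3·4·1·5 = 60 ≡ 5, so v_5 = 5^{−1} = 9 (mod 11).
  v = [1, 10, 5, 8, 9].
Step 2: syndromes of r = [3, 0, 1, 8, 1] (all sums mod 11).
  S_0 = Σ v_i r_i = 1·3 + 10·0 + 5·1 + 8·8 + 9·1 = 81 ≡ 4.
  S_1 = Σ v_i α_i r_i = 1·4·3 + 10·3·0 + 5·6·1 + 8·2·8 + 9·7·1 = 233 ≡ 2.
  α_i^2 mod 11 = [5, 9, 3, 4, 5].
  S_2 = Σ v_i α_i^2 r_i = 1·5·3 + 10·9·0 + 5·3·1 + 8·4·8 + 9·5·1 = 331 ≡ 1.
  S = (4, 2, 1) ≠ 0, so r is not a codeword (an error is present).
Step 3: locate the error. For a single error e at position i, S_ℓ = v_i·e·α_i^ℓ, so α_err = S_1/S_0.
  S_0^{−1} = 4^{−1} = 3 (mod 11), so α_err = 2·3 = 6 ≡ 6 = α_3. Error position i = 3.
  Consistency check: S_2/S_1 = 1·6 = 6 ≡ 6 = α_err ✓ (single-error assumption holds).
Step 4: error magnitude e = S_0/v_3 = S_0·∏_{j≠3}(α_3 − α_j) = 4·9 = 36 ≡ 3 (mod 11).
Step 5: correct position 3: c_3 = r_3 − e = 1 − 3 ≡ 9 (mod 11). Hence c = [3, 0, 9, 8, 1].
  Check: interpolating c through the α_i gives m(x) = 2 + 3·x (degree < 2) with m(α_i) = c_i for every i, so c is indeed a codeword.


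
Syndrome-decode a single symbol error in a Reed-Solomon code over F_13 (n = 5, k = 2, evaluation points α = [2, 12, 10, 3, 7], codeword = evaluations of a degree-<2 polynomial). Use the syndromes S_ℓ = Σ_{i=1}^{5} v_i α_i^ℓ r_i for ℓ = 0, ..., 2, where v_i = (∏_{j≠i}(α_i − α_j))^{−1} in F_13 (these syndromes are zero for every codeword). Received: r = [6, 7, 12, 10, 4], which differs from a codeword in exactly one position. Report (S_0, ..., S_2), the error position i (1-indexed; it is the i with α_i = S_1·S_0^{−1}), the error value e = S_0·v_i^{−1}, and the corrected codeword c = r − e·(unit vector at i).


S = (4, 2, 1), error at position 5, error magnitude e = 4, c = [6, 7, 12, 10, 0].

Step 1: column multipliers v_i = (∏_{j≠i}(α_i − α_j))^{−1} mod 13.
  i = 1 (α = 2): (2−12)(2−10)(2−3)(2−7) = (−10)·(−8)·(−1)·(−5) = 400 ≡ 10, so v_1 = 10^{−1} = 4 (mod 13).
  i = 2 (α = 12): (12−2)(12−10)(12−3)(12−7) = 10·2·9·5 = 900 ≡ 3, so v_2 = 3^{−1} = 9 (mod 13).
  i = 3 (α = 10): (10−2)(10−12)(10−3)(10−7) = 8·(−2)·7·3 = −336 ≡ 2, so v_3 = 2^{−1} = 7 (mod 13).
  i = 4 (α = 3): (3−2)(3−12)(3−10)(3−7) = 1·(−9)·(−7)·(−4) = −252 ≡ 8, so v_4 = 8^{−1} = 5 (mod 13).
  i = 5 (α = 7): (7−2)(7−12)(7−10)(7−3) = 5·(−5)·(−3)·4 = 300 ≡ 1, so v_5 = 1^{−1} = 1 (mod 13).
  v = [4, 9, 7, 5, 1].
Step 2: syndromes of r = [6, 7, 12, 10, 4] (all sums mod 13).
  S_0 = Σ v_i r_i = 4·6 + 9·7 + 7·12 + 5·10 + 1·4 = 225 ≡ 4.
  S_1 = Σ v_i α_i r_i = 4·2·6 + 9·12·7 + 7·10·12 + 5·3·10 + 1·7·4 = 1822 ≡ 2.
  α_i^2 mod 13 = [4, 1, 9, 9, 10].
  S_2 = Σ v_i α_i^2 r_i = 4·4·6 + 9·1·7 + 7·9·12 + 5·9·10 + 1·10·4 = 1405 ≡ 1.
  S = (4, 2, 1) ≠ 0, so r is not a codeword (an error is present).
Step 3: locate the error. For a single error e at position i, S_ℓ = v_i·e·α_i^ℓ, so α_err = S_1/S_0.
  S_0^{−1} = 4^{−1} = 10 (mod 13), so α_err = 2·10 = 20 ≡ 7 = α_5. Error position i = 5.
  Consistency check: S_2/S_1 = 1·7 = 7 ≡ 7 = α_err ✓ (single-error assumption holds).
Step 4: error magnitude e = S_0/v_5 = S_0·∏_{j≠5}(α_5 − α_j) = 4·1 = 4 ≡ 4 (mod 13).
Step 5: correct position 5: c_5 = r_5 − e = 4 − 4 ≡ 0 (mod 13). Hence c = [6, 7, 12, 10, 0].
  Check: interpolating c through the α_i gives m(x) = 11 + 4·x (degree < 2) with m(α_i) = c_i for every i, so c is indeed a codeword.


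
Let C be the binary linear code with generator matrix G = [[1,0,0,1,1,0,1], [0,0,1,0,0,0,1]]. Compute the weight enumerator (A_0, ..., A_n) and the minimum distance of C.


Weight distribution: A_0 = 1, A_2 = 1, A_4 = 2. Minimum distance d = 2.

Enumerate all 2^2 = 4 messages m ∈ F_2^2.
For each, compute codeword c = mG in F_2^7, then tally its weight.
  m = 00 → c = 0000000, weight = 0.
  m = 10 → c = 1001101, weight = 4.
  m = 01 → c = 0010001, weight = 2.
  m = 11 → c = 1011100, weight = 4.
Tally weights:
  weight 0: 1 codewords.
  weight 2: 1 codewords.
  weight 4: 2 codewords.
Minimum distance d = smallest w > 0 with A_w > 0 = 2.
Sanity: Σ A_w = 4 = 2^2 = 4 ✓.


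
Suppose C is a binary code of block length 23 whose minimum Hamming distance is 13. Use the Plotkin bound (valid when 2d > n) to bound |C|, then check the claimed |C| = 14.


Plotkin bound M ≤ 8; given |C| = 14 > bound (violated).

Check applicability: 2d = 26, n = 23.
2d − n = 3 > 0, so Plotkin applies.
Compute d/(2d−n) = 13/3 ≈ 4.3333.
⌊d/(2d−n)⌋ = 4.
Plotkin bound: M ≤ 2·4 = 8.
Given |C| = 14, check: VIOLATED.
This |C| is above the Plotkin bound, so no binary code with n = 23, d = 13 and 14 codewords exists.


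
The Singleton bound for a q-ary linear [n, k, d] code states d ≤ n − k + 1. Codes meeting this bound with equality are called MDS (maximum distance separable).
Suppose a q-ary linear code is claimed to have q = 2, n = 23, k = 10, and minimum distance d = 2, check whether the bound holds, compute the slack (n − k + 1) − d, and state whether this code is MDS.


Singleton RHS = n − k + 1 = 14, slack = 12, bound satisfied, not MDS.

Singleton bound: d ≤ n − k + 1.
Here n = 23, k = 10, so n − k + 1 = 14.
Given d = 2, check d ≤ 14: YES.
Slack = (n − k + 1) − d = 12.
The code is NOT MDS (slack = 12 > 0).
Description: the claimed parameters are [23, 10, 2]_2; such a code would be non-MDS.


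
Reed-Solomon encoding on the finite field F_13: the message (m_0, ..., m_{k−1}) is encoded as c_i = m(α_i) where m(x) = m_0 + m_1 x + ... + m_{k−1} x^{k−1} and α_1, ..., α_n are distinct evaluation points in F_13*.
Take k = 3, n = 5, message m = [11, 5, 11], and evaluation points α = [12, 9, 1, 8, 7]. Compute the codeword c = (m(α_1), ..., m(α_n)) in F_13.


c = [4, 11, 1, 1, 0]

Message polynomial: m(x) = 11 + 5·x + 11·x^2 (mod 13).
For each evaluation point α_i, compute m(α_i) mod 13:
  α_1 = 12: Horner steps 11 → 7 → 4, so m(12) = 4.
  α_2 = 9: Horner steps 11 → 0 → 11, so m(9) = 11.
  α_3 = 1: Horner steps 11 → 3 → 1, so m(1) = 1.
  α_4 = 8: Horner steps 11 → 2 → 1, so m(8) = 1.
  α_5 = 7: Horner steps 11 → 4 → 0, so m(7) = 0.
Codeword c = [4, 11, 1, 1, 0] ∈ F_13^5.


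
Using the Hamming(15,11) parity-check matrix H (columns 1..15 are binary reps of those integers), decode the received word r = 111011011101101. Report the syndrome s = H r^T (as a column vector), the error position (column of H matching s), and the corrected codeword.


s = (0, 1, 1, 0)^T, error position = 6, corrected codeword c = 111010011101101

Compute s = H r^T mod 2 one row at a time:
  s_1 = 1 + 1 + 1 + 0 + 1 + 1 + 0 + 1 = 6 ≡ 0 (mod 2).
  s_2 = 0 + 1 + 1 + 0 + 1 + 1 + 0 + 1 = 5 ≡ 1 (mod 2).
  s_3 = 1 + 1 + 1 + 0 + 1 + 0 + 0 + 1 = 5 ≡ 1 (mod 2).
  s_4 = 1 + 1 + 1 + 0 + 1 + 0 + 1 + 1 = 6 ≡ 0 (mod 2).
s = (0, 1, 1, 0)^T — this equals column 6 of H (binary 0110), so error is at position 6.
Correct: flip bit 6 of r = 111011011101101 to get c = 111010011101101.


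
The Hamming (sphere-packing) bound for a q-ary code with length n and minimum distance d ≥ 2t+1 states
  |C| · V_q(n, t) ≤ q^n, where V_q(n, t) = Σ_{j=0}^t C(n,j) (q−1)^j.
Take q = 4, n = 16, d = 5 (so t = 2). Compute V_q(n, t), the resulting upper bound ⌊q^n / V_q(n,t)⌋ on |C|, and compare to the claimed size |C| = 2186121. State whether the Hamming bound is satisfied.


V_q(n, t) = 1129, q^n = 4294967296, Hamming bound = 3804222, |C| = 2186121 ≤ bound (satisfied).

Step 1: Compute V_q(n, t) = Σ_{j=0}^2 C(n, j) (q−1)^j.
  j = 0: C(16,0)·(3)^0 = 1·1 = 1.
  j = 1: C(16,1)·(3)^1 = 16·3 = 48.
  j = 2: C(16,2)·(3)^2 = 120·9 = 1080.
  V_q(n, t) = 1 + 48 + 1080 = 1129.
Step 2: q^n = 4^16 = 4294967296.
Step 3: Hamming bound ⌊q^n / V_q(n,t)⌋ = ⌊4294967296/1129⌋ = 3804222.
Step 4: Compare |C| = 2186121 to 3804222: satisfied.
The claimed |C| lies below the Hamming bound.


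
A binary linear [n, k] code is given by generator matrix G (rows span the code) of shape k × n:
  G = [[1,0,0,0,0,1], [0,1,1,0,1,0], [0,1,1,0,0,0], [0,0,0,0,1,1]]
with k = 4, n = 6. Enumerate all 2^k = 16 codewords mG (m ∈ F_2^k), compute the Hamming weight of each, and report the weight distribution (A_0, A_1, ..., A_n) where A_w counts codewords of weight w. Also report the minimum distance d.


Weight distribution: A_0 = 1, A_1 = 3, A_2 = 4, A_3 = 4, A_4 = 3, A_5 = 1. Minimum distance d = 1.

Enumerate all 2^4 = 16 messages m ∈ F_2^4.
For each, compute codeword c = mG in F_2^6, then tally its weight.
  m = 0000 → c = 000000, weight = 0.
  m = 1000 → c = 100001, weight = 2.
  m = 0100 → c = 011010, weight = 3.
  m = 1100 → c = 111011, weight = 5.
  m = 0010 → c = 011000, weight = 2.
  m = 1010 → c = 111001, weight = 4.
  m = 0110 → c = 000010, weight = 1.
  m = 1110 → c = 100011, weight = 3.
  m = 0001 → c = 000011, weight = 2.
  m = 1001 → c = 100010, weight = 2.
  m = 0101 → c = 011001, weight = 3.
  m = 1101 → c = 111000, weight = 3.
  m = 0011 → c = 011011, weight = 4.
  m = 1011 → c = 111010, weight = 4.
  m = 0111 → c = 000001, weight = 1.
  m = 1111 → c = 100000, weight = 1.
Tally weights:
  weight 0: 1 codewords.
  weight 1: 3 codewords.
  weight 2: 4 codewords.
  weight 3: 4 codewords.
  weight 4: 3 codewords.
  weight 5: 1 codewords.
Minimum distance d = smallest w > 0 with A_w > 0 = 1.
Sanity: Σ A_w = 16 = 2^4 = 16 ✓.


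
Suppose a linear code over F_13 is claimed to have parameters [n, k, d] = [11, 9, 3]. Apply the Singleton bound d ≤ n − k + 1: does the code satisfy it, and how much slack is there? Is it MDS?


Singleton RHS = n − k + 1 = 3, slack = 0, bound satisfied, MDS.

Singleton bound: d ≤ n − k + 1.
Here n = 11, k = 9, so n − k + 1 = 3.
Given d = 3, check d ≤ 3: YES.
Slack = (n − k + 1) − d = 0.
The code is MDS (slack = 0).
Description: the claimed parameters are [11, 9, 3]_13; such a code would be MDS (meets Singleton bound).


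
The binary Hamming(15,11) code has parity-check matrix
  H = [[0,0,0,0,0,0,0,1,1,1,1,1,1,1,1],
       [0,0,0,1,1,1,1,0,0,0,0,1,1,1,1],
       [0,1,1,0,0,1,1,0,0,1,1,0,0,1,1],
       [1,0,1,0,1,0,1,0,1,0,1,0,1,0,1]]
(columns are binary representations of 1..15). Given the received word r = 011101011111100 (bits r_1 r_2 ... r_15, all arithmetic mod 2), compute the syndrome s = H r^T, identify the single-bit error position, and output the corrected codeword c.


s = (0, 0, 1, 0)^T, error position = 2, corrected codeword c = 001101011111100

Compute s = H r^T mod 2 one row at a time:
  s_1 = 1 + 1 + 1 + 1 + 1 + 1 + 0 + 0 = 6 ≡ 0 (mod 2).
  s_2 = 1 + 0 + 1 + 0 + 1 + 1 + 0 + 0 = 4 ≡ 0 (mod 2).
  s_3 = 1 + 1 + 1 + 0 + 1 + 1 + 0 + 0 = 5 ≡ 1 (mod 2).
  s_4 = 0 + 1 + 0 + 0 + 1 + 1 + 1 + 0 = 4 ≡ 0 (mod 2).
s = (0, 0, 1, 0)^T — this equals column 2 of H (binary 0010), so error is at position 2.
Correct: flip bit 2 of r = 011101011111100 to get c = 001101011111100.


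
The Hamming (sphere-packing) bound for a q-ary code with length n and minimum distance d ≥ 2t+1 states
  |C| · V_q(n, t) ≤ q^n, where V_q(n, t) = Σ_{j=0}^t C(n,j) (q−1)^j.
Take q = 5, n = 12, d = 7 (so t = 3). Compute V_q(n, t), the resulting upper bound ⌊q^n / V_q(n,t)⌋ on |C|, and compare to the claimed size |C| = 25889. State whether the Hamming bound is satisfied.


V_q(n, t) = 15185, q^n = 244140625, Hamming bound = 16077, |C| = 25889 > bound (violated).

Step 1: Compute V_q(n, t) = Σ_{j=0}^3 C(n, j) (q−1)^j.
  j = 0: C(12,0)·(4)^0 = 1·1 = 1.
  j = 1: C(12,1)·(4)^1 = 12·4 = 48.
  j = 2: C(12,2)·(4)^2 = 66·16 = 1056.
  j = 3: C(12,3)·(4)^3 = 220·64 = 14080.
  V_q(n, t) = 1 + 48 + 1056 + 14080 = 15185.
Step 2: q^n = 5^12 = 244140625.
Step 3: Hamming bound ⌊q^n / V_q(n,t)⌋ = ⌊244140625/15185⌋ = 16077.
Step 4: Compare |C| = 25889 to 16077: violated.
The claimed |C| lies above the Hamming bound, so no 5-ary code of length 12 with d ≥ 7 can have 25889 codewords.


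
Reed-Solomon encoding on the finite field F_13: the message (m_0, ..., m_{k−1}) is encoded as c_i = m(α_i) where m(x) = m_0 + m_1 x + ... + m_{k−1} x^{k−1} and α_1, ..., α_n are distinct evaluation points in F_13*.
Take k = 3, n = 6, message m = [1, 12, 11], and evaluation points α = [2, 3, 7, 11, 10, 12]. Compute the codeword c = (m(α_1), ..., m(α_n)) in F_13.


c = [4, 6, 0, 8, 12, 0]

Message polynomial: m(x) = 1 + 12·x + 11·x^2 (mod 13).
For each evaluation point α_i, compute m(α_i) mod 13:
  α_1 = 2: Horner steps 11 → 8 → 4, so m(2) = 4.
  α_2 = 3: Horner steps 11 → 6 → 6, so m(3) = 6.
  α_3 = 7: Horner steps 11 → 11 → 0, so m(7) = 0.
  α_4 = 11: Horner steps 11 → 3 → 8, so m(11) = 8.
  α_5 = 10: Horner steps 11 → 5 → 12, so m(10) = 12.
  α_6 = 12: Horner steps 11 → 1 → 0, so m(12) = 0.
Codeword c = [4, 6, 0, 8, 12, 0] ∈ F_13^6.


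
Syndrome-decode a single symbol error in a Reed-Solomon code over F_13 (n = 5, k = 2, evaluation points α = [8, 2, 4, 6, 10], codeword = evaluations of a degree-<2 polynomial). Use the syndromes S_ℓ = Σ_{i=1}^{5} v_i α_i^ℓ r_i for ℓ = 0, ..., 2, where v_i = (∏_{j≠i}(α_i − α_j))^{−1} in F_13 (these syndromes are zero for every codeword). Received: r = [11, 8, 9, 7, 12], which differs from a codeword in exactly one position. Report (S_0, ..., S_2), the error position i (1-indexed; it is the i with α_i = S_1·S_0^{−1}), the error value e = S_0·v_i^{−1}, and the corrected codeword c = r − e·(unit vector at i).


S = (3, 5, 4), error at position 4, error magnitude e = 10, c = [11, 8, 9, 10, 12].

Step 1: column multipliers v_i = (∏_{j≠i}(α_i − α_j))^{−1} mod 13.
  i = 1 (α = 8): (8−2)(8−4)(8−6)(8−10) = 6·4·2·(−2) = −96 ≡ 8, so v_1 = 8^{−1} = 5 (mod 13).
  i = 2 (α = 2): (2−8)(2−4)(2−6)(2−10) = (−6)·(−2)·(−4)·(−8) = 384 ≡ 7, so v_2 = 7^{−1} = 2 (mod 13).
  i = 3 (α = 4): (4−8)(4−2)(4−6)(4−10) = (−4)·2·(−2)·(−6) = −96 ≡ 8, so v_3 = 8^{−1} = 5 (mod 13).
  i = 4 (α = 6): (6−8)(6−2)(6−4)(6−10) = (−2)·4·2·(−4) = 64 ≡ 12, so v_4 = 12^{−1} = 12 (mod 13).
  i = 5 (α = 10): (10−8)(10−2)(10−4)(10−6) = 2·8·6·4 = 384 ≡ 7, so v_5 = 7^{−1} = 2 (mod 13).
  v = [5, 2, 5, 12, 2].
Step 2: syndromes of r = [11, 8, 9, 7, 12] (all sums mod 13).
  S_0 = Σ v_i r_i = 5·11 + 2·8 + 5·9 + 12·7 + 2·12 = 224 ≡ 3.
  S_1 = Σ v_i α_i r_i = 5·8·11 + 2·2·8 + 5·4·9 + 12·6·7 + 2·10·12 = 1396 ≡ 5.
  α_i^2 mod 13 = [12, 4, 3, 10, 9].
  S_2 = Σ v_i α_i^2 r_i = 5·12·11 + 2·4·8 + 5·3·9 + 12·10·7 + 2·9·12 = 1915 ≡ 4.
  S = (3, 5, 4) ≠ 0, so r is not a codeword (an error is present).
Step 3: locate the error. For a single error e at position i, S_ℓ = v_i·e·α_i^ℓ, so α_err = S_1/S_0.
  S_0^{−1} = 3^{−1} = 9 (mod 13), so α_err = 5·9 = 45 ≡ 6 = α_4. Error position i = 4.
  Consistency check: S_2/S_1 = 4·8 = 32 ≡ 6 = α_err ✓ (single-error assumption holds).
Step 4: error magnitude e = S_0/v_4 = S_0·∏_{j≠4}(α_4 − α_j) = 3·12 = 36 ≡ 10 (mod 13).
Step 5: correct position 4: c_4 = r_4 − e = 7 − 10 ≡ 10 (mod 13). Hence c = [11, 8, 9, 10, 12].
  Check: interpolating c through the α_i gives m(x) = 7 + 7·x (degree < 2) with m(α_i) = c_i for every i, so c is indeed a codeword.


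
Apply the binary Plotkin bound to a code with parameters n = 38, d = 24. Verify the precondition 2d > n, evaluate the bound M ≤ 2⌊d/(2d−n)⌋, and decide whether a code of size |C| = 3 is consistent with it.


Plotkin bound M ≤ 4; given |C| = 3 ≤ bound (satisfied).

Check applicability: 2d = 48, n = 38.
2d − n = 10 > 0, so Plotkin applies.
Compute d/(2d−n) = 24/10 ≈ 2.4000.
⌊d/(2d−n)⌋ = 2.
Plotkin bound: M ≤ 2·2 = 4.
Given |C| = 3, check: satisfied.
This |C| is below the Plotkin bound.


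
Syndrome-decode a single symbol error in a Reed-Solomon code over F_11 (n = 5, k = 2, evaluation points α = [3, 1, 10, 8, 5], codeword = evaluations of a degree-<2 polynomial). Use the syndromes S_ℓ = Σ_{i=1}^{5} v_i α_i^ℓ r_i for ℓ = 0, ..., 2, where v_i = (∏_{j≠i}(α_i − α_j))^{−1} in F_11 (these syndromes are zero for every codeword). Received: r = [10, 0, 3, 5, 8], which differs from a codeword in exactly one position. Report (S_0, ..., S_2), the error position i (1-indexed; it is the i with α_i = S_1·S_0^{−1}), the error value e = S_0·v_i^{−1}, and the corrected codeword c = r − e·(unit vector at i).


S = (6, 6, 6), error at position 2, error magnitude e = 10, c = [10, 1, 3, 5, 8].

Step 1: column multipliers v_i = (∏_{j≠i}(α_i − α_j))^{−1} mod 11.
  i = 1 (α = 3): (3−1)(3−10)(3−8)(3−5) = 2·(−7)·(−5)·(−2) = −140 ≡ 3, so v_1 = 3^{−1} = 4 (mod 11).
  i = 2 (α = 1): (1−3)(1−10)(1−8)(1−5) = (−2)·(−9)·(−7)·(−4) = 504 ≡ 9, so v_2 = 9^{−1} = 5 (mod 11).
  i = 3 (α = 10): (10−3)(10−1)(10−8)(10−5) = 7·9·2·5 = 630 ≡ 3, so v_3 = 3^{−1} = 4 (mod 11).
  i = 4 (α = 8): (8−3)(8−1)(8−10)(8−5) = 5·7·(−2)·3 = −210 ≡ 10, so v_4 = 10^{−1} = 10 (mod 11).
  i = 5 (α = 5): (5−3)(5−1)(5−10)(5−8) = 2·4·(−5)·(−3) = 120 ≡ 10, so v_5 = 10^{−1} = 10 (mod 11).
  v = [4, 5, 4, 10, 10].
Step 2: syndromes of r = [10, 0, 3, 5, 8] (all sums mod 11).
  S_0 = Σ v_i r_i = 4·10 + 5·0 + 4·3 + 10·5 + 10·8 = 182 ≡ 6.
  S_1 = Σ v_i α_i r_i = 4·3·10 + 5·1·0 + 4·10·3 + 10·8·5 + 10·5·8 = 1040 ≡ 6.
  α_i^2 mod 11 = [9, 1, 1, 9, 3].
  S_2 = Σ v_i α_i^2 r_i = 4·9·10 + 5·1·0 + 4·1·3 + 10·9·5 + 10·3·8 = 1062 ≡ 6.
  S = (6, 6, 6) ≠ 0, so r is not a codeword (an error is present).
Step 3: locate the error. For a single error e at position i, S_ℓ = v_i·e·α_i^ℓ, so α_err = S_1/S_0.
  S_0^{−1} = 6^{−1} = 2 (mod 11), so α_err = 6·2 = 12 ≡ 1 = α_2. Error position i = 2.
  Consistency check: S_2/S_1 = 6·2 = 12 ≡ 1 = α_err ✓ (single-error assumption holds).
Step 4: error magnitude e = S_0/v_2 = S_0·∏_{j≠2}(α_2 − α_j) = 6·9 = 54 ≡ 10 (mod 11).
Step 5: correct position 2: c_2 = r_2 − e = 0 − 10 ≡ 1 (mod 11). Hence c = [10, 1, 3, 5, 8].
  Check: interpolating c through the α_i gives m(x) = 2 + 10·x (degree < 2) with m(α_i) = c_i for every i, so c is indeed a codeword.


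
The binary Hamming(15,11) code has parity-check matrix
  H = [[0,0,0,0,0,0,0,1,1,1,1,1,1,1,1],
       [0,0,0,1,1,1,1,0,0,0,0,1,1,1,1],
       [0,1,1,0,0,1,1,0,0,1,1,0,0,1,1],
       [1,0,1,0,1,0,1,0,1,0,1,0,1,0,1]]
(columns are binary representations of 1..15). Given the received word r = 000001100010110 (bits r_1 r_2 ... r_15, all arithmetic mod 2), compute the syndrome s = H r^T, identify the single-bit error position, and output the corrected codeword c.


s = (1, 0, 0, 1)^T, error position = 9, corrected codeword c = 000001101010110

Compute s = H r^T mod 2 one row at a time:
  s_1 = 0 + 0 + 0 + 1 + 0 + 1 + 1 + 0 = 3 ≡ 1 (mod 2).
  s_2 = 0 + 0 + 1 + 1 + 0 + 1 + 1 + 0 = 4 ≡ 0 (mod 2).
  s_3 = 0 + 0 + 1 + 1 + 0 + 1 + 1 + 0 = 4 ≡ 0 (mod 2).
  s_4 = 0 + 0 + 0 + 1 + 0 + 1 + 1 + 0 = 3 ≡ 1 (mod 2).
s = (1, 0, 0, 1)^T — this equals column 9 of H (binary 1001), so error is at position 9.
Correct: flip bit 9 of r = 000001100010110 to get c = 000001101010110.


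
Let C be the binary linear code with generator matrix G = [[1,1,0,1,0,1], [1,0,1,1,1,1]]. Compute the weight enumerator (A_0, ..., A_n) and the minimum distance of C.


Weight distribution: A_0 = 1, A_3 = 1, A_4 = 1, A_5 = 1. Minimum distance d = 3.

Enumerate all 2^2 = 4 messages m ∈ F_2^2.
For each, compute codeword c = mG in F_2^6, then tally its weight.
  m = 00 → c = 000000, weight = 0.
  m = 10 → c = 110101, weight = 4.
  m = 01 → c = 101111, weight = 5.
  m = 11 → c = 011010, weight = 3.
Tally weights:
  weight 0: 1 codewords.
  weight 3: 1 codewords.
  weight 4: 1 codewords.
  weight 5: 1 codewords.
Minimum distance d = smallest w > 0 with A_w > 0 = 3.
Sanity: Σ A_w = 4 = 2^2 = 4 ✓.


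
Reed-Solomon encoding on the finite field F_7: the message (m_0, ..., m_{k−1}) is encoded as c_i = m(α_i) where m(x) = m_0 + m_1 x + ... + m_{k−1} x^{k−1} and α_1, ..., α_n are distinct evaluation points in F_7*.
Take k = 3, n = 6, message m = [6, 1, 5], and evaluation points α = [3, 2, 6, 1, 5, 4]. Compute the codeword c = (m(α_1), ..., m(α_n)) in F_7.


c = [5, 0, 3, 5, 3, 6]

Message polynomial: m(x) = 6 + 1·x + 5·x^2 (mod 7).
For each evaluation point α_i, compute m(α_i) mod 7:
  α_1 = 3: Horner steps 5 → 2 → 5, so m(3) = 5.
  α_2 = 2: Horner steps 5 → 4 → 0, so m(2) = 0.
  α_3 = 6: Horner steps 5 → 3 → 3, so m(6) = 3.
  α_4 = 1: Horner steps 5 → 6 → 5, so m(1) = 5.
  α_5 = 5: Horner steps 5 → 5 → 3, so m(5) = 3.
  α_6 = 4: Horner steps 5 → 0 → 6, so m(4) = 6.
Codeword c = [5, 0, 3, 5, 3, 6] ∈ F_7^6.


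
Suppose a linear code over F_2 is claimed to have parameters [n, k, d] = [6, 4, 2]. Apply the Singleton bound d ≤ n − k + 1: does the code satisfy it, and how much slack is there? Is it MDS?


Singleton RHS = n − k + 1 = 3, slack = 1, bound satisfied, not MDS.

Singleton bound: d ≤ n − k + 1.
Here n = 6, k = 4, so n − k + 1 = 3.
Given d = 2, check d ≤ 3: YES.
Slack = (n − k + 1) − d = 1.
The code is NOT MDS (slack = 1 > 0).
Description: the claimed parameters are [6, 4, 2]_2; such a code would be non-MDS.


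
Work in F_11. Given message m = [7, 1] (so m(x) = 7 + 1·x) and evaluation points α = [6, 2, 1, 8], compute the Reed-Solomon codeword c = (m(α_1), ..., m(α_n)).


c = [2, 9, 8, 4]

Message polynomial: m(x) = 7 + 1·x (mod 11).
For each evaluation point α_i, compute m(α_i) mod 11:
  α_1 = 6: Horner steps 1 → 2, so m(6) = 2.
  α_2 = 2: Horner steps 1 → 9, so m(2) = 9.
  α_3 = 1: Horner steps 1 → 8, so m(1) = 8.
  α_4 = 8: Horner steps 1 → 4, so m(8) = 4.
Codeword c = [2, 9, 8, 4] ∈ F_11^4.


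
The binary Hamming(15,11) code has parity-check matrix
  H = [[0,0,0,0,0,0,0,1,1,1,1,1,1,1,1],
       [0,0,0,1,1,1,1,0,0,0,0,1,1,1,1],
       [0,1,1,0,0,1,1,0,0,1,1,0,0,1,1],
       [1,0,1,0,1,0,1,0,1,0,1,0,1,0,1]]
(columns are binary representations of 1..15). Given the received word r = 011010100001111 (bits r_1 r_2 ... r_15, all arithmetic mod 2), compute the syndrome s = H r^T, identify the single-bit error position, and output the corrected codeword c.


s = (0, 0, 1, 1)^T, error position = 3, corrected codeword c = 010010100001111

Compute s = H r^T mod 2 one row at a time:
  s_1 = 0 + 0 + 0 + 0 + 1 + 1 + 1 + 1 = 4 ≡ 0 (mod 2).
  s_2 = 0 + 1 + 0 + 1 + 1 + 1 + 1 + 1 = 6 ≡ 0 (mod 2).
  s_3 = 1 + 1 + 0 + 1 + 0 + 0 + 1 + 1 = 5 ≡ 1 (mod 2).
  s_4 = 0 + 1 + 1 + 1 + 0 + 0 + 1 + 1 = 5 ≡ 1 (mod 2).
s = (0, 0, 1, 1)^T — this equals column 3 of H (binary 0011), so error is at position 3.
Correct: flip bit 3 of r = 011010100001111 to get c = 010010100001111.


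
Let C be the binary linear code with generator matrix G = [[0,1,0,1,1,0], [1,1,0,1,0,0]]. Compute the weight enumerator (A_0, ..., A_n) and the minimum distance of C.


Weight distribution: A_0 = 1, A_2 = 1, A_3 = 2. Minimum distance d = 2.

Enumerate all 2^2 = 4 messages m ∈ F_2^2.
For each, compute codeword c = mG in F_2^6, then tally its weight.
  m = 00 → c = 000000, weight = 0.
  m = 10 → c = 010110, weight = 3.
  m = 01 → c = 110100, weight = 3.
  m = 11 → c = 100010, weight = 2.
Tally weights:
  weight 0: 1 codewords.
  weight 2: 1 codewords.
  weight 3: 2 codewords.
Minimum distance d = smallest w > 0 with A_w > 0 = 2.
Sanity: Σ A_w = 4 = 2^2 = 4 ✓.


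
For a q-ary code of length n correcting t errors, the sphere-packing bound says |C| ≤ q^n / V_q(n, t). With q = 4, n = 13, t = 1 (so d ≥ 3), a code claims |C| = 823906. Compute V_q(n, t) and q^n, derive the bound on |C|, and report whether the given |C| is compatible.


V_q(n, t) = 40, q^n = 67108864, Hamming bound = 1677721, |C| = 823906 ≤ bound (satisfied).

Step 1: Compute V_q(n, t) = Σ_{j=0}^1 C(n, j) (q−1)^j.
  j = 0: C(13,0)·(3)^0 = 1·1 = 1.
  j = 1: C(13,1)·(3)^1 = 13·3 = 39.
  V_q(n, t) = 1 + 39 = 40.
Step 2: q^n = 4^13 = 67108864.
Step 3: Hamming bound ⌊q^n / V_q(n,t)⌋ = ⌊67108864/40⌋ = 1677721.
Step 4: Compare |C| = 823906 to 1677721: satisfied.
The claimed |C| lies below the Hamming bound.


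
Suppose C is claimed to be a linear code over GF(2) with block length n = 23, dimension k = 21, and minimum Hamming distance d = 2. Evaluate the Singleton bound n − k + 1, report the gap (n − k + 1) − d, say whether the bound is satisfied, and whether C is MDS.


Singleton RHS = n − k + 1 = 3, slack = 1, bound satisfied, not MDS.

Singleton bound: d ≤ n − k + 1.
Here n = 23, k = 21, so n − k + 1 = 3.
Given d = 2, check d ≤ 3: YES.
Slack = (n − k + 1) − d = 1.
The code is NOT MDS (slack = 1 > 0).
Description: the claimed parameters are [23, 21, 2]_2; such a code would be non-MDS.


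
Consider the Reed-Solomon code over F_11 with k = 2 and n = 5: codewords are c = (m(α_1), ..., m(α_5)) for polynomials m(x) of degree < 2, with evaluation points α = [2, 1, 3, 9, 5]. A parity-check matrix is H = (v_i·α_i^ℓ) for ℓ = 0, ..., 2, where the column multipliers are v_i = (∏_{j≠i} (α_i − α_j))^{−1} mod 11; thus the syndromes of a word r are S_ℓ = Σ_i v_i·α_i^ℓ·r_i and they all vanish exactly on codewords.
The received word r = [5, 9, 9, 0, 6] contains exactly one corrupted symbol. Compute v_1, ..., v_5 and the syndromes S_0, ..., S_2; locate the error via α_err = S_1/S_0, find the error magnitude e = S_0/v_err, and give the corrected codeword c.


S = (7, 7, 7), error at position 2, error magnitude e = 8, c = [5, 1, 9, 0, 6].

Step 1: column multipliers v_i = (∏_{j≠i}(α_i − α_j))^{−1} mod 11.
  i = 1 (α = 2): (2−1)(2−3)(2−9)(2−5) = 1·(−1)·(−7)·(−3) = −21 ≡ 1, so v_1 = 1^{−1} = 1 (mod 11).
  i = 2 (α = 1): (1−2)(1−3)(1−9)(1−5) = (−1)·(−2)·(−8)·(−4) = 64 ≡ 9, so v_2 = 9^{−1} = 5 (mod 11).
  i = 3 (α = 3): (3−2)(3−1)(3−9)(3−5) = 1·2·(−6)·(−2) = 24 ≡ 2, so v_3 = 2^{−1} = 6 (mod 11).
  i = 4 (α = 9): (9−2)(9−1)(9−3)(9−5) = 7·8·6·4 = 1344 ≡ 2, so v_4 = 2^{−1} = 6 (mod 11).
  i = 5 (α = 5): (5−2)(5−1)(5−3)(5−9) = 3·4·2·(−4) = −96 ≡ 3, so v_5 = 3^{−1} = 4 (mod 11).
  v = [1, 5, 6, 6, 4].
Step 2: syndromes of r = [5, 9, 9, 0, 6] (all sums mod 11).
  S_0 = Σ v_i r_i = 1·5 + 5·9 + 6·9 + 6·0 + 4·6 = 128 ≡ 7.
  S_1 = Σ v_i α_i r_i = 1·2·5 + 5·1·9 + 6·3·9 + 6·9·0 + 4·5·6 = 337 ≡ 7.
  α_i^2 mod 11 = [4, 1, 9, 4, 3].
  S_2 = Σ v_i α_i^2 r_i = 1·4·5 + 5·1·9 + 6·9·9 + 6·4·0 + 4·3·6 = 623 ≡ 7.
  S = (7, 7, 7) ≠ 0, so r is not a codeword (an error is present).
Step 3: locate the error. For a single error e at position i, S_ℓ = v_i·e·α_i^ℓ, so α_err = S_1/S_0.
  S_0^{−1} = 7^{−1} = 8 (mod 11), so α_err = 7·8 = 56 ≡ 1 = α_2. Error position i = 2.
  Consistency check: S_2/S_1 = 7·8 = 56 ≡ 1 = α_err ✓ (single-error assumption holds).
Step 4: error magnitude e = S_0/v_2 = S_0·∏_{j≠2}(α_2 − α_j) = 7·9 = 63 ≡ 8 (mod 11).
Step 5: correct position 2: c_2 = r_2 − e = 9 − 8 ≡ 1 (mod 11). Hence c = [5, 1, 9, 0, 6].
  Check: interpolating c through the α_i gives m(x) = 8 + 4·x (degree < 2) with m(α_i) = c_i for every i, so c is indeed a codeword.


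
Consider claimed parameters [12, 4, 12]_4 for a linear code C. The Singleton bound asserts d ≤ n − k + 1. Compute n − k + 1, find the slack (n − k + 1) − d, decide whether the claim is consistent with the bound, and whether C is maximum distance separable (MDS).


Singleton RHS = n − k + 1 = 9, slack = -3, bound violated (no such code; not MDS).

Singleton bound: d ≤ n − k + 1.
Here n = 12, k = 4, so n − k + 1 = 9.
Given d = 12, check d ≤ 9: NO.
Slack = (n − k + 1) − d = -3.
The slack is negative: d = 12 exceeds n − k + 1 = 9 by 3, so the Singleton bound is violated and no linear [12, 4, 12]_4 code can exist. In particular it is not MDS (MDS requires d = n − k + 1 exactly).
Description: the claimed parameters are [12, 4, 12]_4; such a code would be impossible (violates the Singleton bound).


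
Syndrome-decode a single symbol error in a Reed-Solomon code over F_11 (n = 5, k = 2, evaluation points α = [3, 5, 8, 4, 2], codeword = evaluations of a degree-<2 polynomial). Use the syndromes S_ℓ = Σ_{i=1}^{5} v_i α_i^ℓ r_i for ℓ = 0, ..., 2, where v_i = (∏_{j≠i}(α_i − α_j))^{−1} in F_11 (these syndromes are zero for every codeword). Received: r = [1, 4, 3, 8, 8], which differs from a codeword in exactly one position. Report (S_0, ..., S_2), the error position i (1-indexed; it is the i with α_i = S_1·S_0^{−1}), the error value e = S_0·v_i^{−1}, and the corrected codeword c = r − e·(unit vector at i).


S = (1, 2, 4), error at position 5, error magnitude e = 3, c = [1, 4, 3, 8, 5].

Step 1: column multipliers v_i = (∏_{j≠i}(α_i − α_j))^{−1} mod 11.
  i = 1 (α = 3): (3−5)(3−8)(3−4)(3−2) = (−2)·(−5)·(−1)·1 = −10 ≡ 1, so v_1 = 1^{−1} = 1 (mod 11).
  i = 2 (α = 5): (5−3)(5−8)(5−4)(5−2) = 2·(−3)·1·3 = −18 ≡ 4, so v_2 = 4^{−1} = 3 (mod 11).
  i = 3 (α = 8): (8−3)(8−5)(8−4)(8−2) = 5·3·4·6 = 360 ≡ 8, so v_3 = 8^{−1} = 7 (mod 11).
  i = 4 (α = 4): (4−3)(4−5)(4−8)(4−2) = 1·(−1)·(−4)·2 = 8 ≡ 8, so v_4 = 8^{−1} = 7 (mod 11).
  i = 5 (α = 2): (2−3)(2−5)(2−8)(2−4) = (−1)·(−3)·(−6)·(−2) = 36 ≡ 3, so v_5 = 3^{−1} = 4 (mod 11).
  v = [1, 3, 7, 7, 4].
Step 2: syndromes of r = [1, 4, 3, 8, 8] (all sums mod 11).
  S_0 = Σ v_i r_i = 1·1 + 3·4 + 7·3 + 7·8 + 4·8 = 122 ≡ 1.
  S_1 = Σ v_i α_i r_i = 1·3·1 + 3·5·4 + 7·8·3 + 7·4·8 + 4·2·8 = 519 ≡ 2.
  α_i^2 mod 11 = [9, 3, 9, 5, 4].
  S_2 = Σ v_i α_i^2 r_i = 1·9·1 + 3·3·4 + 7·9·3 + 7·5·8 + 4·4·8 = 642 ≡ 4.
  S = (1, 2, 4) ≠ 0, so r is not a codeword (an error is present).
Step 3: locate the error. For a single error e at position i, S_ℓ = v_i·e·α_i^ℓ, so α_err = S_1/S_0.
  S_0^{−1} = 1^{−1} = 1 (mod 11), so α_err = 2·1 = 2 ≡ 2 = α_5. Error position i = 5.
  Consistency check: S_2/S_1 = 4·6 = 24 ≡ 2 = α_err ✓ (single-error assumption holds).
Step 4: error magnitude e = S_0/v_5 = S_0·∏_{j≠5}(α_5 − α_j) = 1·3 = 3 ≡ 3 (mod 11).
Step 5: correct position 5: c_5 = r_5 − e = 8 − 3 ≡ 5 (mod 11). Hence c = [1, 4, 3, 8, 5].
  Check: interpolating c through the α_i gives m(x) = 2 + 7·x (degree < 2) with m(α_i) = c_i for every i, so c is indeed a codeword.


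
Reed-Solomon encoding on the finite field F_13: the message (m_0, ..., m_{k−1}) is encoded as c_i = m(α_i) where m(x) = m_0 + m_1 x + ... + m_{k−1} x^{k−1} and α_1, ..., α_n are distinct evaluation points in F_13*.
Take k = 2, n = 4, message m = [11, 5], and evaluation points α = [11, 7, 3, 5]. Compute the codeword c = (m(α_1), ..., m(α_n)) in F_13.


c = [1, 7, 0, 10]

Message polynomial: m(x) = 11 + 5·x (mod 13).
For each evaluation point α_i, compute m(α_i) mod 13:
  α_1 = 11: Horner steps 5 → 1, so m(11) = 1.
  α_2 = 7: Horner steps 5 → 7, so m(7) = 7.
  α_3 = 3: Horner steps 5 → 0, so m(3) = 0.
  α_4 = 5: Horner steps 5 → 10, so m(5) = 10.
Codeword c = [1, 7, 0, 10] ∈ F_13^4.


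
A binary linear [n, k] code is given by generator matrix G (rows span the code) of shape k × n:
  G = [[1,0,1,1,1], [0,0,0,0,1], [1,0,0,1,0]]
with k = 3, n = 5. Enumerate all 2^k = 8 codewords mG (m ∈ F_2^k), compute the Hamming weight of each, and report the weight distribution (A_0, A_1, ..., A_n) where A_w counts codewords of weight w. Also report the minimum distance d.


Weight distribution: A_0 = 1, A_1 = 2, A_2 = 2, A_3 = 2, A_4 = 1. Minimum distance d = 1.

Enumerate all 2^3 = 8 messages m ∈ F_2^3.
For each, compute codeword c = mG in F_2^5, then tally its weight.
  m = 000 → c = 00000, weight = 0.
  m = 100 → c = 10111, weight = 4.
  m = 010 → c = 00001, weight = 1.
  m = 110 → c = 10110, weight = 3.
  m = 001 → c = 10010, weight = 2.
  m = 101 → c = 00101, weight = 2.
  m = 011 → c = 10011, weight = 3.
  m = 111 → c = 00100, weight = 1.
Tally weights:
  weight 0: 1 codewords.
  weight 1: 2 codewords.
  weight 2: 2 codewords.
  weight 3: 2 codewords.
  weight 4: 1 codewords.
Minimum distance d = smallest w > 0 with A_w > 0 = 1.
Sanity: Σ A_w = 8 = 2^3 = 8 ✓.


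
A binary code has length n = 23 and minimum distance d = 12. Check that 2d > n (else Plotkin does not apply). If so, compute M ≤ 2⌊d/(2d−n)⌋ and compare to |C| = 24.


Plotkin bound M ≤ 24; given |C| = 24 ≤ bound (satisfied).

Check applicability: 2d = 24, n = 23.
2d − n = 1 > 0, so Plotkin applies.
Compute d/(2d−n) = 12/1 ≈ 12.0000.
⌊d/(2d−n)⌋ = 12.
Plotkin bound: M ≤ 2·12 = 24.
Given |C| = 24, check: satisfied.
This |C| is at the Plotkin bound.


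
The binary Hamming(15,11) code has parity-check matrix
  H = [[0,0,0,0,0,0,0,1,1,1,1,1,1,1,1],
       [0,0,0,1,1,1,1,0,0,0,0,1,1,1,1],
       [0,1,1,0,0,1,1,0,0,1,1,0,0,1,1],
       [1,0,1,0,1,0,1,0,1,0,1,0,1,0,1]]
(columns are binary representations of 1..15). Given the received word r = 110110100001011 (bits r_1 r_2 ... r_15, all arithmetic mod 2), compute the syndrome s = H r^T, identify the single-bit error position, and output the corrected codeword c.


s = (1, 0, 0, 0)^T, error position = 8, corrected codeword c = 110110110001011

Compute s = H r^T mod 2 one row at a time:
  s_1 = 0 + 0 + 0 + 0 + 1 + 0 + 1 + 1 = 3 ≡ 1 (mod 2).
  s_2 = 1 + 1 + 0 + 1 + 1 + 0 + 1 + 1 = 6 ≡ 0 (mod 2).
  s_3 = 1 + 0 + 0 + 1 + 0 + 0 + 1 + 1 = 4 ≡ 0 (mod 2).
  s_4 = 1 + 0 + 1 + 1 + 0 + 0 + 0 + 1 = 4 ≡ 0 (mod 2).
s = (1, 0, 0, 0)^T — this equals column 8 of H (binary 1000), so error is at position 8.
Correct: flip bit 8 of r = 110110100001011 to get c = 110110110001011.


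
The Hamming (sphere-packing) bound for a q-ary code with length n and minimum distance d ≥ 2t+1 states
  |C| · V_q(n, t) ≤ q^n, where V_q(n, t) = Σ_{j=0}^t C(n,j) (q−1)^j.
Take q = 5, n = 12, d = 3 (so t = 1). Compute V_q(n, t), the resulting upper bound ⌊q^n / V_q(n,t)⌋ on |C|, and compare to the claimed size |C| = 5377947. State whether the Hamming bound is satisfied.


V_q(n, t) = 49, q^n = 244140625, Hamming bound = 4982461, |C| = 5377947 > bound (violated).

Step 1: Compute V_q(n, t) = Σ_{j=0}^1 C(n, j) (q−1)^j.
  j = 0: C(12,0)·(4)^0 = 1·1 = 1.
  j = 1: C(12,1)·(4)^1 = 12·4 = 48.
  V_q(n, t) = 1 + 48 = 49.
Step 2: q^n = 5^12 = 244140625.
Step 3: Hamming bound ⌊q^n / V_q(n,t)⌋ = ⌊244140625/49⌋ = 4982461.
Step 4: Compare |C| = 5377947 to 4982461: violated.
The claimed |C| lies above the Hamming bound, so no 5-ary code of length 12 with d ≥ 3 can have 5377947 codewords.
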